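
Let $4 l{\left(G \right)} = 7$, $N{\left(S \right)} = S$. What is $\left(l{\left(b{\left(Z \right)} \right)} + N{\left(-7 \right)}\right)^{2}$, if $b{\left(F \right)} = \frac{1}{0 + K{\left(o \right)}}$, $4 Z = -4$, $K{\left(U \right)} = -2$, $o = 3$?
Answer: $\frac{441}{16} \approx 27.563$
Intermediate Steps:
$Z = -1$ ($Z = \frac{1}{4} \left(-4\right) = -1$)
$b{\left(F \right)} = - \frac{1}{2}$ ($b{\left(F \right)} = \frac{1}{0 - 2} = \frac{1}{-2} = - \frac{1}{2}$)
$l{\left(G \right)} = \frac{7}{4}$ ($l{\left(G \right)} = \frac{1}{4} \cdot 7 = \frac{7}{4}$)
$\left(l{\left(b{\left(Z \right)} \right)} + N{\left(-7 \right)}\right)^{2} = \left(\frac{7}{4} - 7\right)^{2} = \left(- \frac{21}{4}\right)^{2} = \frac{441}{16}$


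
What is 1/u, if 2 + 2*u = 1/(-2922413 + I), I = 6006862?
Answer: -6168898/6168897 ≈ -1.0000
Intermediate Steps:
u = -6168897/6168898 (u = -1 + 1/(2*(-2922413 + 6006862)) = -1 + (½)/3084449 = -1 + (½)*(1/3084449) = -1 + 1/6168898 = -6168897/6168898 ≈ -1.0000)
1/u = 1/(-6168897/6168898) = -6168898/6168897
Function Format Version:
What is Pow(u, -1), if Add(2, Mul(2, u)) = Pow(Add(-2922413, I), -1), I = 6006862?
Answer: Rational(-6168898, 6168897) ≈ -1.0000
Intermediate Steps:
u = Rational(-6168897, 6168898) (u = Add(-1, Mul(Rational(1, 2), Pow(Add(-2922413, 6006862), -1))) = Add(-1, Mul(Rational(1, 2), Pow(3084449, -1))) = Add(-1, Mul(Rational(1, 2), Rational(1, 3084449))) = Add(-1, Rational(1, 6168898)) = Rational(-6168897, 6168898) ≈ -1.0000)
Pow(u, -1) = Pow(Rational(-6168897, 6168898), -1) = Rational(-6168898, 6168897)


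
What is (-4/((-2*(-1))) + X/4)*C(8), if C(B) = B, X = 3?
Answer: -10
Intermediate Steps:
(-4/((-2*(-1))) + X/4)*C(8) = (-4/((-2*(-1))) + 3/4)*8 = (-4/2 + 3*(¼))*8 = (-4*½ + ¾)*8 = (-2 + ¾)*8 = -5/4*8 = -10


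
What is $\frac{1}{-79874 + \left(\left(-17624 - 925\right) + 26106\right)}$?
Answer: $- \frac{1}{72317} \approx -1.3828 \cdot 10^{-5}$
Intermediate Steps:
$\frac{1}{-79874 + \left(\left(-17624 - 925\right) + 26106\right)} = \frac{1}{-79874 + \left(-18549 + 26106\right)} = \frac{1}{-79874 + 7557} = \frac{1}{-72317} = - \frac{1}{72317}$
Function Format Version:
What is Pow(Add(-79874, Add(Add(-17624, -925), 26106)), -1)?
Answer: Rational(-1, 72317) ≈ -1.3828e-5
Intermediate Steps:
Pow(Add(-79874, Add(Add(-17624, -925), 26106)), -1) = Pow(Add(-79874, Add(-18549, 26106)), -1) = Pow(Add(-79874, 7557), -1) = Pow(-72317, -1) = Rational(-1, 72317)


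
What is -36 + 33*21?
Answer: 657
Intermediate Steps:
-36 + 33*21 = -36 + 693 = 657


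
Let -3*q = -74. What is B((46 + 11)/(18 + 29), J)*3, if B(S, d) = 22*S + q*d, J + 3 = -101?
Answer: -357950/47 ≈ -7616.0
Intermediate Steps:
J = -104 (J = -3 - 101 = -104)
q = 74/3 (q = -⅓*(-74) = 74/3 ≈ 24.667)
B(S, d) = 22*S + 74*d/3
B((46 + 11)/(18 + 29), J)*3 = (22*((46 + 11)/(18 + 29)) + (74/3)*(-104))*3 = (22*(57/47) - 7696/3)*3 = (1254/47 - 7696/3)*3 = -357950/141*3 = -357950/47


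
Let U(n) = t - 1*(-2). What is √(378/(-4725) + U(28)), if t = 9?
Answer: √273/5 ≈ 3.3045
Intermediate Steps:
U(n) = 11 (U(n) = 9 - 1*(-2) = 9 + 2 = 11)
√(378/(-4725) + U(28)) = √(378/(-4725) + 11) = √(378*(-1/4725) + 11) = √(-2/25 + 11) = √(273/25) = √273/5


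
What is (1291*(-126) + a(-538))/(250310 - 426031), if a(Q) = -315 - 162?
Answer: 163143/175721 ≈ 0.92842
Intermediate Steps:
a(Q) = -477
(1291*(-126) + a(-538))/(250310 - 426031) = (1291*(-126) - 477)/(250310 - 426031) = (-162666 - 477)/(-175721) = -163143*(-1/175721) = 163143/175721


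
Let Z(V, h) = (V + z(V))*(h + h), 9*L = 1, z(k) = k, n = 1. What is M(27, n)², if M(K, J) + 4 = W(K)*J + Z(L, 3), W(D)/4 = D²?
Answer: 76387600/9 ≈ 8.4875e+6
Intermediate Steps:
L = ⅑ (L = (⅑)*1 = ⅑ ≈ 0.11111)
W(D) = 4*D²
Z(V, h) = 4*V*h (Z(V, h) = (V + V)*(h + h) = (2*V)*(2*h) = 4*V*h)
M(K, J) = -8/3 + 4*J*K² (M(K, J) = -4 + ((4*K²)*J + 4*(⅑)*3) = -4 + (4*J*K² + 4/3) = -4 + (4/3 + 4*J*K²) = -8/3 + 4*J*K²)
M(27, n)² = (-8/3 + 4*1*27²)² = (-8/3 + 4*1*729)² = (-8/3 + 2916)² = (8740/3)² = 76387600/9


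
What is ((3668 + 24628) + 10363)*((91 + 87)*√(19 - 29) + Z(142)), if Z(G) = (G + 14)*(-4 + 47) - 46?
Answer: 257546258 + 6881302*I*√10 ≈ 2.5755e+8 + 2.1761e+7*I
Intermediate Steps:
Z(G) = 556 + 43*G (Z(G) = (14 + G)*43 - 46 = (602 + 43*G) - 46 = 556 + 43*G)
((3668 + 24628) + 10363)*((91 + 87)*√(19 - 29) + Z(142)) = ((3668 + 24628) + 10363)*((91 + 87)*√(19 - 29) + (556 + 43*142)) = (28296 + 10363)*(178*√(-10) + (556 + 6106)) = 38659*(178*(I*√10) + 6662) = 38659*(178*I*√10 + 6662) = 38659*(6662 + 178*I*√10) = 257546258 + 6881302*I*√10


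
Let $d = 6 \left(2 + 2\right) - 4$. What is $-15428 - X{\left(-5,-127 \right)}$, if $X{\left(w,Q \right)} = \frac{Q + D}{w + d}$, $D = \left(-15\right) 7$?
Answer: $- \frac{231188}{15} \approx -15413.0$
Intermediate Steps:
$d = 20$ ($d = 6 \cdot 4 - 4 = 24 - 4 = 20$)
$D = -105$
$X{\left(w,Q \right)} = \frac{-105 + Q}{20 + w}$ ($X{\left(w,Q \right)} = \frac{Q - 105}{w + 20} = \frac{-105 + Q}{20 + w}$)
$-15428 - X{\left(-5,-127 \right)} = -15428 - \frac{-105 - 127}{20 - 5} = -15428 - \frac{1}{15} \left(-232\right) = -15428 - - \frac{232}{15} = -15428 + \frac{232}{15} = - \frac{231188}{15}$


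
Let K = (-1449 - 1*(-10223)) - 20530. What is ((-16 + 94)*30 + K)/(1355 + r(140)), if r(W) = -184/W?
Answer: -329560/47379 ≈ -6.9558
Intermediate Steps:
K = -11756 (K = (-1449 + 10223) - 20530 = 8774 - 20530 = -11756)
((-16 + 94)*30 + K)/(1355 + r(140)) = ((-16 + 94)*30 - 11756)/(1355 - 184/140) = (78*30 - 11756)/(1355 - 184*1/140) = (2340 - 11756)/(1355 - 46/35) = -9416/47379/35 = -9416*35/47379 = -329560/47379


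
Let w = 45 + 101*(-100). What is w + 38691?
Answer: 28636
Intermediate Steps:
w = -10055 (w = 45 - 10100 = -10055)
w + 38691 = -10055 + 38691 = 28636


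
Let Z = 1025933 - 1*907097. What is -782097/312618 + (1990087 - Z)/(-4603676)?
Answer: -697584655615/239865330628 ≈ -2.9082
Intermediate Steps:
Z = 118836 (Z = 1025933 - 907097 = 118836)
-782097/312618 + (1990087 - Z)/(-4603676) = -782097/312618 + (1990087 - 1*118836)/(-4603676) = -782097*1/312618 + (1990087 - 118836)*(-1/4603676) = -260699/104206 + 1871251*(-1/4603676) = -260699/104206 - 1871251/4603676 = -697584655615/239865330628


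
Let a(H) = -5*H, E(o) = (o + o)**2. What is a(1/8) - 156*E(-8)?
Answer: -319493/8 ≈ -39937.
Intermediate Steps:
E(o) = 4*o**2 (E(o) = (2*o)**2 = 4*o**2)
a(1/8) - 156*E(-8) = -5/8 - 624*(-8)**2 = -5*1/8 - 624*64 = -5/8 - 156*256 = -5/8 - 39936 = -319493/8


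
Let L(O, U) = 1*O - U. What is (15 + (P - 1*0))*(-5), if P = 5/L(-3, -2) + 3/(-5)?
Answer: -47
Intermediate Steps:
L(O, U) = O - U
P = -28/5 (P = 5/(-3 - 1*(-2)) + 3/(-5) = 5/(-3 + 2) + 3*(-⅕) = 5/(-1) - ⅗ = 5*(-1) - ⅗ = -5 - ⅗ = -28/5 ≈ -5.6000)
(15 + (P - 1*0))*(-5) = (15 + (-28/5 - 1*0))*(-5) = (15 + (-28/5 + 0))*(-5) = (15 - 28/5)*(-5) = (47/5)*(-5) = -47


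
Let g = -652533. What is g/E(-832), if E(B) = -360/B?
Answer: -22621144/15 ≈ -1.5081e+6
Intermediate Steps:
g/E(-832) = -652533/((-360/(-832))) = -652533/((-360*(-1/832))) = -652533/45/104 = -652533*104/45 = -22621144/15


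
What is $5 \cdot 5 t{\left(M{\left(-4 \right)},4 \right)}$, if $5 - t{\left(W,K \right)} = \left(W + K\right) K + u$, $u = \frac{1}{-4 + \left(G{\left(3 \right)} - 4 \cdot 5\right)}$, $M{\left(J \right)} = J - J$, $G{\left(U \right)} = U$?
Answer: $- \frac{5750}{21} \approx -273.81$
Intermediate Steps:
$M{\left(J \right)} = 0$
$u = - \frac{1}{21}$ ($u = \frac{1}{-4 + \left(3 - 4 \cdot 5\right)} = \frac{1}{-4 + \left(3 - 20\right)} = \frac{1}{-4 - 17} = \frac{1}{-21} = - \frac{1}{21} \approx -0.047619$)
$t{\left(W,K \right)} = \frac{106}{21} - K \left(K + W\right)$ ($t{\left(W,K \right)} = 5 - \left(\left(W + K\right) K - \frac{1}{21}\right) = 5 - \left(\left(K + W\right) K - \frac{1}{21}\right) = 5 - \left(K \left(K + W\right) - \frac{1}{21}\right) = 5 - \left(- \frac{1}{21} + K \left(K + W\right)\right) = \frac{106}{21} - K \left(K + W\right)$)
$5 \cdot 5 t{\left(M{\left(-4 \right)},4 \right)} = 5 \cdot 5 \left(\frac{106}{21} - 4^{2} - 4 \cdot 0\right) = 25 \left(\frac{106}{21} - 16 + 0\right) = 25 \left(- \frac{230}{21}\right) = - \frac{5750}{21}$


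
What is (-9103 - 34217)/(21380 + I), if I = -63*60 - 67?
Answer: -43320/17533 ≈ -2.4708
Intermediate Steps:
I = -3847 (I = -3780 - 67 = -3847)
(-9103 - 34217)/(21380 + I) = (-9103 - 34217)/(21380 - 3847) = -43320/17533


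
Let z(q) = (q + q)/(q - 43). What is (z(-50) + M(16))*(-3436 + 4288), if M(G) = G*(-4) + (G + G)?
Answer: -816784/31 ≈ -26348.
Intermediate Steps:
z(q) = 2*q/(-43 + q) (z(q) = (2*q)/(-43 + q) = 2*q/(-43 + q))
M(G) = -2*G (M(G) = -4*G + 2*G = -2*G)
(z(-50) + M(16))*(-3436 + 4288) = (2*(-50)/(-43 - 50) - 2*16)*(-3436 + 4288) = (2*(-50)/(-93) - 32)*852 = (2*(-50)*(-1/93) - 32)*852 = (100/93 - 32)*852 = -2876/93*852 = -816784/31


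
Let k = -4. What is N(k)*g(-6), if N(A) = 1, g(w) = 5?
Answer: 5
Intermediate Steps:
N(k)*g(-6) = 1*5 = 5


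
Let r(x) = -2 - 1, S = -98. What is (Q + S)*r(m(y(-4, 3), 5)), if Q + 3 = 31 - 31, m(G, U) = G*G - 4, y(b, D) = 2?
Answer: 303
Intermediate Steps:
m(G, U) = -4 + G² (m(G, U) = G² - 4 = -4 + G²)
r(x) = -3
Q = -3 (Q = -3 + (31 - 31) = -3 + 0 = -3)
(Q + S)*r(m(y(-4, 3), 5)) = (-3 - 98)*(-3) = -101*(-3) = 303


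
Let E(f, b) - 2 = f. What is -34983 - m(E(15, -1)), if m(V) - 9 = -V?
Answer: -34975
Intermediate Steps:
E(f, b) = 2 + f
m(V) = 9 - V
-34983 - m(E(15, -1)) = -34983 - (9 - (2 + 15)) = -34983 - (9 - 1*17) = -34983 - (9 - 17) = -34983 - 1*(-8) = -34983 + 8 = -34975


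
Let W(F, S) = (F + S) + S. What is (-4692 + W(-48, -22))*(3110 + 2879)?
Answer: -28651376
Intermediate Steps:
W(F, S) = F + 2*S
(-4692 + W(-48, -22))*(3110 + 2879) = (-4692 + (-48 + 2*(-22)))*(3110 + 2879) = (-4692 + (-48 - 44))*5989 = (-4692 - 92)*5989 = -4784*5989 = -28651376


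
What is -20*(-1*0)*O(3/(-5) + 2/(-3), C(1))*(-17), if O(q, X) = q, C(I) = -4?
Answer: 0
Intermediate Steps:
-20*(-1*0)*O(3/(-5) + 2/(-3), C(1))*(-17) = -20*(-1*0)*(3/(-5) + 2/(-3))*(-17) = -0*(3*(-⅕) + 2*(-⅓))*(-17) = -0*(-⅗ - ⅔)*(-17) = -0*(-19)/15*(-17) = -20*0*(-17) = 0*(-17) = 0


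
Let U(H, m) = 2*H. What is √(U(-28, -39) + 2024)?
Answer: 4*√123 ≈ 44.362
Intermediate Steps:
√(U(-28, -39) + 2024) = √(2*(-28) + 2024) = √(-56 + 2024) = √1968 = 4*√123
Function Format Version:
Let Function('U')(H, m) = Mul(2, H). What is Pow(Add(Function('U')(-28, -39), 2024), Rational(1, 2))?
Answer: Mul(4, Pow(123, Rational(1, 2))) ≈ 44.362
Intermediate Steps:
Pow(Add(Function('U')(-28, -39), 2024), Rational(1, 2)) = Pow(Add(Mul(2, -28), 2024), Rational(1, 2)) = Pow(Add(-56, 2024), Rational(1, 2)) = Pow(1968, Rational(1, 2)) = Mul(4, Pow(123, Rational(1, 2)))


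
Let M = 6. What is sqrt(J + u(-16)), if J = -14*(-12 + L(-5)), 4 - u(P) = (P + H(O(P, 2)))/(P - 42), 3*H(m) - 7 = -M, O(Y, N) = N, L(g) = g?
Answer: sqrt(7318614)/174 ≈ 15.548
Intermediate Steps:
H(m) = 1/3 (H(m) = 7/3 + (-1*6)/3 = 7/3 + (1/3)*(-6) = 7/3 - 2 = 1/3)
u(P) = 4 - (1/3 + P)/(-42 + P) (u(P) = 4 - (P + 1/3)/(P - 42) = 4 - (1/3 + P)/(-42 + P))
J = 238 (J = -14*(-12 - 5) = -14*(-17) = 238)
sqrt(J + u(-16)) = sqrt(238 + (-505 + 9*(-16))/(3*(-42 - 16))) = sqrt(238 + (1/3)*(-505 - 144)/(-58)) = sqrt(238 + (1/3)*(-1/58)*(-649)) = sqrt(238 + 649/174) = sqrt(42061/174) = sqrt(7318614)/174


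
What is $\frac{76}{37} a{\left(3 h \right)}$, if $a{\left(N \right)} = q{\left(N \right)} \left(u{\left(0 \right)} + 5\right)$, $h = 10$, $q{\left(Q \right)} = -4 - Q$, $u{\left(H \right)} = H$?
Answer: $- \frac{12920}{37} \approx -349.19$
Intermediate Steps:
$a{\left(N \right)} = -20 - 5 N$ ($a{\left(N \right)} = \left(-4 - N\right) \left(0 + 5\right) = \left(-4 - N\right) 5 = -20 - 5 N$)
$\frac{76}{37} a{\left(3 h \right)} = \frac{76}{37} \left(-20 - 5 \cdot 3 \cdot 10\right) = 76 \cdot \frac{1}{37} \left(-20 - 150\right) = \frac{76 \left(-20 - 150\right)}{37} = \frac{76}{37} \left(-170\right) = - \frac{12920}{37}$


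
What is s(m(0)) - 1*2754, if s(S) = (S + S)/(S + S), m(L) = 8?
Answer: -2753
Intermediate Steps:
s(S) = 1 (s(S) = (2*S)/((2*S)) = (2*S)*(1/(2*S)) = 1)
s(m(0)) - 1*2754 = 1 - 1*2754 = 1 - 2754 = -2753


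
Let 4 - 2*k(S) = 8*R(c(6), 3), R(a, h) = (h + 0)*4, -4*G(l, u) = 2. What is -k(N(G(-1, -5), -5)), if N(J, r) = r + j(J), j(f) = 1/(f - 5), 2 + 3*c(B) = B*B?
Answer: 46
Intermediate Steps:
c(B) = -⅔ + B²/3 (c(B) = -⅔ + (B*B)/3 = -⅔ + B²/3)
G(l, u) = -½ (G(l, u) = -¼*2 = -½)
j(f) = 1/(-5 + f)
R(a, h) = 4*h (R(a, h) = h*4 = 4*h)
N(J, r) = r + 1/(-5 + J)
k(S) = -46 (k(S) = 2 - 4*4*3 = 2 - 4*12 = 2 - ½*96 = 2 - 48 = -46)
-k(N(G(-1, -5), -5)) = -1*(-46) = 46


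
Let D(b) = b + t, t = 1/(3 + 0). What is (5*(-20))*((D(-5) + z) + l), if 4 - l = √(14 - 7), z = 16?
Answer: -4600/3 + 100*√7 ≈ -1268.8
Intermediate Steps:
t = ⅓ (t = 1/3 = ⅓ ≈ 0.33333)
D(b) = ⅓ + b (D(b) = b + ⅓ = ⅓ + b)
l = 4 - √7 (l = 4 - √(14 - 7) = 4 - √7 ≈ 1.3542)
(5*(-20))*((D(-5) + z) + l) = (5*(-20))*(((⅓ - 5) + 16) + (4 - √7)) = -100*((-14/3 + 16) + (4 - √7)) = -100*(34/3 + (4 - √7)) = -100*(46/3 - √7) = -4600/3 + 100*√7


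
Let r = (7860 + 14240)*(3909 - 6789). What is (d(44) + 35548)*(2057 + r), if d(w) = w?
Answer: -2265286403256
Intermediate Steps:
r = -63648000 (r = 22100*(-2880) = -63648000)
(d(44) + 35548)*(2057 + r) = (44 + 35548)*(2057 - 63648000) = 35592*(-63645943) = -2265286403256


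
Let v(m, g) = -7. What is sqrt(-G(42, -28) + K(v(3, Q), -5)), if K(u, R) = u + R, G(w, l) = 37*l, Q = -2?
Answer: 32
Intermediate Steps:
K(u, R) = R + u
sqrt(-G(42, -28) + K(v(3, Q), -5)) = sqrt(-37*(-28) + (-5 - 7)) = sqrt(-1*(-1036) - 12) = sqrt(1036 - 12) = sqrt(1024) = 32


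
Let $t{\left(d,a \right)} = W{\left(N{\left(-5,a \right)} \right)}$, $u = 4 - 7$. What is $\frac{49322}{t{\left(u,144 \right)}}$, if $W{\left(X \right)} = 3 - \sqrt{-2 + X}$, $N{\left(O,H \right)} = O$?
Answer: $\frac{73983}{8} + \frac{24661 i \sqrt{7}}{8} \approx 9247.9 + 8155.9 i$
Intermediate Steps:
$u = -3$
$t{\left(d,a \right)} = 3 - i \sqrt{7}$ ($t{\left(d,a \right)} = 3 - \sqrt{-2 - 5} = 3 - \sqrt{-7} = 3 - i \sqrt{7}$)
$\frac{49322}{t{\left(u,144 \right)}} = \frac{49322}{3 - i \sqrt{7}}$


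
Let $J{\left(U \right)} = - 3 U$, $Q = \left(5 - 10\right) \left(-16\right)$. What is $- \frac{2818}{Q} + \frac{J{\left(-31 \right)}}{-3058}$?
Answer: $- \frac{2156221}{61160} \approx -35.255$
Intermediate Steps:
$Q = 80$ ($Q = \left(-5\right) \left(-16\right) = 80$)
$- \frac{2818}{Q} + \frac{J{\left(-31 \right)}}{-3058} = - \frac{2818}{80} + \frac{\left(-3\right) \left(-31\right)}{-3058} = \left(-2818\right) \frac{1}{80} + 93 \left(- \frac{1}{3058}\right) = - \frac{1409}{40} - \frac{93}{3058} = - \frac{2156221}{61160}$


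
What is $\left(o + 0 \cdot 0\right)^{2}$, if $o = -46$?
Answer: $2116$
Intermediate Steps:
$\left(o + 0 \cdot 0\right)^{2} = \left(-46 + 0 \cdot 0\right)^{2} = \left(-46 + 0\right)^{2} = \left(-46\right)^{2} = 2116$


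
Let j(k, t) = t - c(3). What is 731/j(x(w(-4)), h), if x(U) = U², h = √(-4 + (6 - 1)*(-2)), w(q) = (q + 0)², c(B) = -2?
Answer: 731/9 - 731*I*√14/18 ≈ 81.222 - 151.95*I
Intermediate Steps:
w(q) = q²
h = I*√14 (h = √(-4 + 5*(-2)) = √(-4 - 10) = √(-14) = I*√14 ≈ 3.7417*I)
j(k, t) = 2 + t (j(k, t) = t - 1*(-2) = t + 2 = 2 + t)
731/j(x(w(-4)), h) = 731/(2 + I*√14)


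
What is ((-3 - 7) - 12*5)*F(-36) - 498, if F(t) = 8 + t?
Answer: 1462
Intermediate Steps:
((-3 - 7) - 12*5)*F(-36) - 498 = ((-3 - 7) - 12*5)*(8 - 36) - 498 = (-10 - 60)*(-28) - 498 = -70*(-28) - 498 = 1960 - 498 = 1462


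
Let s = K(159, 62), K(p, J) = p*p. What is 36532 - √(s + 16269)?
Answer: 36532 - 5*√1662 ≈ 36328.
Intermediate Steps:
K(p, J) = p²
s = 25281 (s = 159² = 25281)
36532 - √(s + 16269) = 36532 - √(25281 + 16269) = 36532 - √41550 = 36532 - 5*√1662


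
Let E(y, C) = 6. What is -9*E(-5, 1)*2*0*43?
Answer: 0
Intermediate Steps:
-9*E(-5, 1)*2*0*43 = -9*6*2*0*43 = -108*0*43 = -9*0*43 = 0*43 = 0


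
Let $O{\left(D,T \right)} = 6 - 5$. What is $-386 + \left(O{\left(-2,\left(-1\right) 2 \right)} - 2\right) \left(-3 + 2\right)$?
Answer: $-385$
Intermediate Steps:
$O{\left(D,T \right)} = 1$
$-386 + \left(O{\left(-2,\left(-1\right) 2 \right)} - 2\right) \left(-3 + 2\right) = -386 + \left(1 - 2\right) \left(-3 + 2\right) = -386 - -1 = -386 + 1 = -385$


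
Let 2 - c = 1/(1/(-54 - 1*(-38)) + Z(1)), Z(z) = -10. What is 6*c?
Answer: 2028/161 ≈ 12.596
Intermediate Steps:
c = 338/161 (c = 2 - 1/(1/(-54 - 1*(-38)) - 10) = 2 - 1/(1/(-54 + 38) - 10) = 2 - 1/(1/(-16) - 10) = 2 - 1/(-1/16 - 10) = 2 - 1/(-161/16) = 2 - 1*(-16/161) = 2 + 16/161 = 338/161 ≈ 2.0994)
6*c = 6*(338/161) = 2028/161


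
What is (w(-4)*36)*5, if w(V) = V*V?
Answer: 2880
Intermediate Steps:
w(V) = V²
(w(-4)*36)*5 = ((-4)²*36)*5 = (16*36)*5 = 576*5 = 2880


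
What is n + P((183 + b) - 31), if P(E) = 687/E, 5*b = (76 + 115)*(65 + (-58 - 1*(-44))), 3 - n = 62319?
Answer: -654376881/10501 ≈ -62316.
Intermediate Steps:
n = -62316 (n = 3 - 1*62319 = 3 - 62319 = -62316)
b = 9741/5 (b = ((76 + 115)*(65 + (-58 - 1*(-44))))/5 = (191*(65 + (-58 + 44)))/5 = (191*(65 - 14))/5 = (191*51)/5 = (⅕)*9741 = 9741/5 ≈ 1948.2)
n + P((183 + b) - 31) = -62316 + 687/((183 + 9741/5) - 31) = -62316 + 687/(10656/5 - 31) = -62316 + 687/(10501/5) = -62316 + 687*(5/10501) = -62316 + 3435/10501 = -654376881/10501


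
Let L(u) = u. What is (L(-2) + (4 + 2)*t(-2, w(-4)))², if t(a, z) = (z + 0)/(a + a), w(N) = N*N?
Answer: 676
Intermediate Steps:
w(N) = N²
t(a, z) = z/(2*a) (t(a, z) = z/((2*a)) = z*(1/(2*a)) = z/(2*a))
(L(-2) + (4 + 2)*t(-2, w(-4)))² = (-2 + (4 + 2)*((½)*(-4)²/(-2)))² = (-2 + 6*((½)*16*(-½)))² = (-2 + 6*(-4))² = (-2 - 24)² = (-26)² = 676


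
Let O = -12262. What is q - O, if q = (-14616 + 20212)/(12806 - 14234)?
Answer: 4376135/357 ≈ 12258.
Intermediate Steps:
q = -1399/357 (q = 5596/(-1428) = 5596*(-1/1428) = -1399/357 ≈ -3.9188)
q - O = -1399/357 - 1*(-12262) = -1399/357 + 12262 = 4376135/357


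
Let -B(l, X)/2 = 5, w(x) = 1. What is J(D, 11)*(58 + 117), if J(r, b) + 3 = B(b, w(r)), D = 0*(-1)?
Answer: -2275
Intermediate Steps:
B(l, X) = -10 (B(l, X) = -2*5 = -10)
D = 0
J(r, b) = -13 (J(r, b) = -3 - 10 = -13)
J(D, 11)*(58 + 117) = -13*(58 + 117) = -13*175 = -2275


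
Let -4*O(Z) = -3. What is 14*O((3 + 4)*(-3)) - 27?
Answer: -33/2 ≈ -16.500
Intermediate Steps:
O(Z) = ¾ (O(Z) = -¼*(-3) = ¾)
14*O((3 + 4)*(-3)) - 27 = 14*(¾) - 27 = 21/2 - 27 = -33/2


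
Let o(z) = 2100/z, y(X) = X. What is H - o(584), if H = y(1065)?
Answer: 154965/146 ≈ 1061.4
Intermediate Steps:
H = 1065
H - o(584) = 1065 - 2100/584 = 1065 - 1*525/146 = 1065 - 525/146 = 154965/146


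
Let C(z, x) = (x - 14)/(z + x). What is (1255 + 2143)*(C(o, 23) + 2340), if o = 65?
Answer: 349873371/44 ≈ 7.9517e+6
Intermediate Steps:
C(z, x) = (-14 + x)/(x + z)
(1255 + 2143)*(C(o, 23) + 2340) = (1255 + 2143)*((-14 + 23)/(23 + 65) + 2340) = 3398*(9/88 + 2340) = 3398*(205929/88) = 349873371/44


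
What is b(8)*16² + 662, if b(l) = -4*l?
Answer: -7530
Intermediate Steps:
b(8)*16² + 662 = -4*8*16² + 662 = -32*256 + 662 = -8192 + 662 = -7530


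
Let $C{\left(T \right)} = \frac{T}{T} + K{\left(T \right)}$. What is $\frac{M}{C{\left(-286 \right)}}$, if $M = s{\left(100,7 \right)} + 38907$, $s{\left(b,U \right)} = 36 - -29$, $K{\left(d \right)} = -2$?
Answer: $-38972$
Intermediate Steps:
$s{\left(b,U \right)} = 65$ ($s{\left(b,U \right)} = 36 + 29 = 65$)
$C{\left(T \right)} = -1$ ($C{\left(T \right)} = \frac{T}{T} - 2 = 1 - 2 = -1$)
$M = 38972$ ($M = 65 + 38907 = 38972$)
$\frac{M}{C{\left(-286 \right)}} = \frac{38972}{-1} = 38972 \left(-1\right) = -38972$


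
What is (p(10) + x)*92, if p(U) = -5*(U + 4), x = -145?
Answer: -19780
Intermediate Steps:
p(U) = -20 - 5*U (p(U) = -5*(4 + U) = -20 - 5*U)
(p(10) + x)*92 = ((-20 - 5*10) - 145)*92 = ((-20 - 50) - 145)*92 = (-70 - 145)*92 = -215*92 = -19780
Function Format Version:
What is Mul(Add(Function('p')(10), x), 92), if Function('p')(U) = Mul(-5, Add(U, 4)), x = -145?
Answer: -19780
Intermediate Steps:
Function('p')(U) = Add(-20, Mul(-5, U)) (Function('p')(U) = Mul(-5, Add(4, U)) = Add(-20, Mul(-5, U)))
Mul(Add(Function('p')(10), x), 92) = Mul(Add(Add(-20, Mul(-5, 10)), -145), 92) = Mul(Add(Add(-20, -50), -145), 92) = Mul(Add(-70, -145), 92) = Mul(-215, 92) = -19780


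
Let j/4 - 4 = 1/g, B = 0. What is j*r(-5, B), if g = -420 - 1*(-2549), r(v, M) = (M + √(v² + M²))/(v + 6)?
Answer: 170340/2129 ≈ 80.009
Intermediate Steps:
r(v, M) = (M + √(M² + v²))/(6 + v)
g = 2129 (g = -420 + 2549 = 2129)
j = 34068/2129 (j = 16 + 4/2129 = 34068/2129 ≈ 16.002)
j*r(-5, B) = 34068*((0 + √(0² + (-5)²))/(6 - 5))/2129 = 34068*((0 + √(0 + 25))/1)/2129 = 34068*(1*(0 + √25))/2129 = 34068*(1*(0 + 5))/2129 = 34068*(1*5)/2129 = (34068/2129)*5 = 170340/2129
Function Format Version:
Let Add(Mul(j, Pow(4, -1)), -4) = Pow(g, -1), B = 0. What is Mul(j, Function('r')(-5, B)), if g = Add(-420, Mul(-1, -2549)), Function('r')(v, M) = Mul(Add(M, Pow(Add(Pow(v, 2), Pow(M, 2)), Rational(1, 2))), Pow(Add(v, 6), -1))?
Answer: Rational(170340, 2129) ≈ 80.009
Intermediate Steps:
Function('r')(v, M) = Mul(Pow(Add(6, v), -1), Add(M, Pow(Add(Pow(M, 2), Pow(v, 2)), Rational(1, 2)))) (Function('r')(v, M) = Mul(Add(M, Pow(Add(Pow(M, 2), Pow(v, 2)), Rational(1, 2))), Pow(Add(6, v), -1)) = Mul(Pow(Add(6, v), -1), Add(M, Pow(Add(Pow(M, 2), Pow(v, 2)), Rational(1, 2)))))
g = 2129 (g = Add(-420, 2549) = 2129)
j = Rational(34068, 2129) (j = Add(16, Mul(4, Pow(2129, -1))) = Add(16, Mul(4, Rational(1, 2129))) = Add(16, Rational(4, 2129)) = Rational(34068, 2129) ≈ 16.002)
Mul(j, Function('r')(-5, B)) = Mul(Rational(34068, 2129), Mul(Pow(Add(6, -5), -1), Add(0, Pow(Add(Pow(0, 2), Pow(-5, 2)), Rational(1, 2))))) = Mul(Rational(34068, 2129), Mul(Pow(1, -1), Add(0, Pow(Add(0, 25), Rational(1, 2))))) = Mul(Rational(34068, 2129), Mul(1, Add(0, Pow(25, Rational(1, 2))))) = Mul(Rational(34068, 2129), Mul(1, Add(0, 5))) = Mul(Rational(34068, 2129), Mul(1, 5)) = Mul(Rational(34068, 2129), 5) = Rational(170340, 2129)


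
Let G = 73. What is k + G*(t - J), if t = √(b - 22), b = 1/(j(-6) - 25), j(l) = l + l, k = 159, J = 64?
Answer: -4513 + 73*I*√30155/37 ≈ -4513.0 + 342.61*I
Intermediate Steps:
j(l) = 2*l
b = -1/37 (b = 1/(2*(-6) - 25) = 1/(-12 - 25) = 1/(-37) = -1/37 ≈ -0.027027)
t = I*√30155/37 (t = √(-1/37 - 22) = √(-815/37) = I*√30155/37 ≈ 4.6933*I)
k + G*(t - J) = 159 + 73*(I*√30155/37 - 1*64) = 159 + 73*(I*√30155/37 - 64) = 159 + 73*(-64 + I*√30155/37) = 159 + (-4672 + 73*I*√30155/37) = -4513 + 73*I*√30155/37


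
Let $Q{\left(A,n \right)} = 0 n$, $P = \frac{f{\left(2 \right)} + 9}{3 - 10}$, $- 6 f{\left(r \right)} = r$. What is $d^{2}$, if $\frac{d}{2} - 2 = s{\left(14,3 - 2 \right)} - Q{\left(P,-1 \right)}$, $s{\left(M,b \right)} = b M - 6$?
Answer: $400$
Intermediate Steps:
$f{\left(r \right)} = - \frac{r}{6}$
$P = - \frac{26}{21}$ ($P = \frac{\left(- \frac{1}{6}\right) 2 + 9}{3 - 10} = \frac{- \frac{1}{3} + 9}{-7} = \frac{26}{3} \left(- \frac{1}{7}\right) = - \frac{26}{21} \approx -1.2381$)
$Q{\left(A,n \right)} = 0$
$s{\left(M,b \right)} = -6 + M b$ ($s{\left(M,b \right)} = M b - 6 = -6 + M b$)
$d = 20$ ($d = 4 + 2 \left(\left(-6 + 14 \left(3 - 2\right)\right) - 0\right) = 4 + 2 \left(\left(-6 + 14 \cdot 1\right) + 0\right) = 4 + 2 \left(\left(-6 + 14\right) + 0\right) = 4 + 2 \left(8 + 0\right) = 4 + 2 \cdot 8 = 4 + 16 = 20$)
$d^{2} = 20^{2} = 400$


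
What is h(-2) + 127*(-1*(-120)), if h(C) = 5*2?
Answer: 15250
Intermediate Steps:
h(C) = 10
h(-2) + 127*(-1*(-120)) = 10 + 127*(-1*(-120)) = 10 + 127*120 = 10 + 15240 = 15250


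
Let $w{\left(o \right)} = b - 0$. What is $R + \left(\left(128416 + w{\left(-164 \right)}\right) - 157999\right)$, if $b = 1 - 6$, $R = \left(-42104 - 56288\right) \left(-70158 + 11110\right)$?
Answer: $5809821228$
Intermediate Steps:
$R = 5809850816$ ($R = \left(-98392\right) \left(-59048\right) = 5809850816$)
$b = -5$ ($b = 1 - 6 = -5$)
$w{\left(o \right)} = -5$ ($w{\left(o \right)} = -5 - 0 = -5 + 0 = -5$)
$R + \left(\left(128416 + w{\left(-164 \right)}\right) - 157999\right) = 5809850816 + \left(\left(128416 - 5\right) - 157999\right) = 5809850816 + \left(128411 - 157999\right) = 5809850816 - 29588 = 5809821228$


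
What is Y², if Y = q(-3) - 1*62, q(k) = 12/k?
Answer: 4356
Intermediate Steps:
Y = -66 (Y = 12/(-3) - 1*62 = 12*(-⅓) - 62 = -4 - 62 = -66)
Y² = (-66)² = 4356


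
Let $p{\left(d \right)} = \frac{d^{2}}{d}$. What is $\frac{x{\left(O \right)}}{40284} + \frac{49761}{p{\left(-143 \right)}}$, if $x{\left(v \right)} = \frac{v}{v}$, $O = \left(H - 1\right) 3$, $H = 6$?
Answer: $- \frac{2004571981}{5760612} \approx -347.98$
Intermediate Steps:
$O = 15$ ($O = \left(6 - 1\right) 3 = 5 \cdot 3 = 15$)
$x{\left(v \right)} = 1$
$p{\left(d \right)} = d$
$\frac{x{\left(O \right)}}{40284} + \frac{49761}{p{\left(-143 \right)}} = 1 \cdot \frac{1}{40284} + \frac{49761}{-143} = 1 \cdot \frac{1}{40284} + 49761 \left(- \frac{1}{143}\right) = \frac{1}{40284} - \frac{49761}{143} = - \frac{2004571981}{5760612}$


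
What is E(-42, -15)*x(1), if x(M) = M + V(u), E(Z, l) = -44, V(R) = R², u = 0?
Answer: -44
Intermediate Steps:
x(M) = M (x(M) = M + 0² = M + 0 = M)
E(-42, -15)*x(1) = -44*1 = -44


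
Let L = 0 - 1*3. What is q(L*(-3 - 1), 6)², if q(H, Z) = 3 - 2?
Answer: 1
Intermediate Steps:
L = -3 (L = 0 - 3 = -3)
q(H, Z) = 1
q(L*(-3 - 1), 6)² = 1² = 1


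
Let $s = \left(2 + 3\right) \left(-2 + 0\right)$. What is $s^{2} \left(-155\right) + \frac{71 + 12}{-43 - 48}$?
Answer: $- \frac{1410583}{91} \approx -15501.0$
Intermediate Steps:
$s = -10$ ($s = 5 \left(-2\right) = -10$)
$s^{2} \left(-155\right) + \frac{71 + 12}{-43 - 48} = \left(-10\right)^{2} \left(-155\right) + \frac{71 + 12}{-43 - 48} = 100 \left(-155\right) + \frac{83}{-91} = -15500 + 83 \left(- \frac{1}{91}\right) = -15500 - \frac{83}{91} = - \frac{1410583}{91}$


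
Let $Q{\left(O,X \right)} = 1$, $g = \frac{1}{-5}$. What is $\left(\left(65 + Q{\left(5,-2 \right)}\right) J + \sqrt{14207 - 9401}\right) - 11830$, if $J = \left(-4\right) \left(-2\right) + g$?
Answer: $- \frac{56576}{5} + 3 \sqrt{534} \approx -11246.0$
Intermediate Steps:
$g = - \frac{1}{5} \approx -0.2$
$J = \frac{39}{5}$ ($J = \left(-4\right) \left(-2\right) - \frac{1}{5} = 8 - \frac{1}{5} = \frac{39}{5} \approx 7.8$)
$\left(\left(65 + Q{\left(5,-2 \right)}\right) J + \sqrt{14207 - 9401}\right) - 11830 = \left(\left(65 + 1\right) \frac{39}{5} + \sqrt{14207 - 9401}\right) - 11830 = \left(66 \cdot \frac{39}{5} + \sqrt{4806}\right) - 11830 = \left(\frac{2574}{5} + 3 \sqrt{534}\right) - 11830 = - \frac{56576}{5} + 3 \sqrt{534}$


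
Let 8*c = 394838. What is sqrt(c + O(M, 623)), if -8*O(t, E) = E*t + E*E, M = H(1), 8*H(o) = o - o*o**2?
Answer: sqrt(13418)/4 ≈ 28.959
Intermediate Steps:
c = 197419/4 (c = (1/8)*394838 = 197419/4 ≈ 49355.)
H(o) = -o**3/8 + o/8 (H(o) = (o - o*o**2)/8 = (o - o**3)/8 = -o**3/8 + o/8)
M = 0 (M = (1/8)*1*(1 - 1*1**2) = (1/8)*1*(1 - 1*1) = (1/8)*1*(1 - 1) = (1/8)*1*0 = 0)
O(t, E) = -E**2/8 - E*t/8 (O(t, E) = -(E*t + E*E)/8 = -(E*t + E**2)/8 = -(E**2 + E*t)/8 = -E**2/8 - E*t/8)
sqrt(c + O(M, 623)) = sqrt(197419/4 - 1/8*623*(623 + 0)) = sqrt(197419/4 - 1/8*623*623) = sqrt(197419/4 - 388129/8) = sqrt(6709/8) = sqrt(13418)/4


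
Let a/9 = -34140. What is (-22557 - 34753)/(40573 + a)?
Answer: 57310/266687 ≈ 0.21490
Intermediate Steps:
a = -307260 (a = 9*(-34140) = -307260)
(-22557 - 34753)/(40573 + a) = (-22557 - 34753)/(40573 - 307260) = -57310/(-266687) = -57310*(-1/266687) = 57310/266687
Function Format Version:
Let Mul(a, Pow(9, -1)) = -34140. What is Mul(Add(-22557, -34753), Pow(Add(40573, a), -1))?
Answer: Rational(57310, 266687) ≈ 0.21490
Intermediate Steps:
a = -307260 (a = Mul(9, -34140) = -307260)
Mul(Add(-22557, -34753), Pow(Add(40573, a), -1)) = Mul(Add(-22557, -34753), Pow(Add(40573, -307260), -1)) = Mul(-57310, Pow(-266687, -1)) = Mul(-57310, Rational(-1, 266687)) = Rational(57310, 266687)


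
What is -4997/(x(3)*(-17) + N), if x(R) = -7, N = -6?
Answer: -4997/113 ≈ -44.221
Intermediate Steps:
-4997/(x(3)*(-17) + N) = -4997/(-7*(-17) - 6) = -4997/(119 - 6) = -4997/113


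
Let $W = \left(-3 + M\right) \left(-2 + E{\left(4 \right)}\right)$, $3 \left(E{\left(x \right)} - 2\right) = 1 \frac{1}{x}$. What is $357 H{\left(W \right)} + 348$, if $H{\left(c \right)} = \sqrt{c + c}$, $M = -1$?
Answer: $348 + 119 i \sqrt{6} \approx 348.0 + 291.49 i$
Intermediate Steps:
$E{\left(x \right)} = 2 + \frac{1}{3 x}$ ($E{\left(x \right)} = 2 + \frac{1 \frac{1}{x}}{3} = 2 + \frac{1}{3 x}$)
$W = - \frac{1}{3}$ ($W = \left(-3 - 1\right) \left(-2 + \left(2 + \frac{1}{3 \cdot 4}\right)\right) = - 4 \left(-2 + \left(2 + \frac{1}{3} \cdot \frac{1}{4}\right)\right) = - 4 \left(-2 + \left(2 + \frac{1}{12}\right)\right) = - 4 \left(-2 + \frac{25}{12}\right) = \left(-4\right) \frac{1}{12} = - \frac{1}{3} \approx -0.33333$)
$H{\left(c \right)} = \sqrt{2} \sqrt{c}$ ($H{\left(c \right)} = \sqrt{2 c} = \sqrt{2} \sqrt{c}$)
$357 H{\left(W \right)} + 348 = 357 \sqrt{2} \sqrt{- \frac{1}{3}} + 348 = 357 \sqrt{2} \frac{i \sqrt{3}}{3} + 348 = 357 \frac{i \sqrt{6}}{3} + 348 = 119 i \sqrt{6} + 348 = 348 + 119 i \sqrt{6}$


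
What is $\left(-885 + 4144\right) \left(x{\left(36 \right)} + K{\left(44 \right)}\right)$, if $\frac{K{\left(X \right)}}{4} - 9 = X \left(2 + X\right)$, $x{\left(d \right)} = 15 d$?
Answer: $28262048$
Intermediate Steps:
$K{\left(X \right)} = 36 + 4 X \left(2 + X\right)$
$\left(-885 + 4144\right) \left(x{\left(36 \right)} + K{\left(44 \right)}\right) = \left(-885 + 4144\right) \left(15 \cdot 36 + \left(36 + 4 \cdot 44^{2} + 8 \cdot 44\right)\right) = 3259 \left(540 + \left(36 + 4 \cdot 1936 + 352\right)\right) = 3259 \left(540 + \left(36 + 7744 + 352\right)\right) = 3259 \left(540 + 8132\right) = 3259 \cdot 8672 = 28262048$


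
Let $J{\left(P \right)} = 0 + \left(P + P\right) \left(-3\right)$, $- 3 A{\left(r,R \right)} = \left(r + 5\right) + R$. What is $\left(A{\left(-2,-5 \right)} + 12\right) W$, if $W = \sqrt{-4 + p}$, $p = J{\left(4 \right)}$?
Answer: $\frac{76 i \sqrt{7}}{3} \approx 67.026 i$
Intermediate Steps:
$A{\left(r,R \right)} = - \frac{5}{3} - \frac{R}{3} - \frac{r}{3}$ ($A{\left(r,R \right)} = - \frac{\left(r + 5\right) + R}{3} = - \frac{\left(5 + r\right) + R}{3} = - \frac{5 + R + r}{3} = - \frac{5}{3} - \frac{R}{3} - \frac{r}{3}$)
$J{\left(P \right)} = - 6 P$ ($J{\left(P \right)} = 0 + 2 P \left(-3\right) = 0 - 6 P = - 6 P$)
$p = -24$ ($p = \left(-6\right) 4 = -24$)
$W = 2 i \sqrt{7}$ ($W = \sqrt{-4 - 24} = \sqrt{-28} = 2 i \sqrt{7} \approx 5.2915 i$)
$\left(A{\left(-2,-5 \right)} + 12\right) W = \left(\left(- \frac{5}{3} - - \frac{5}{3} - - \frac{2}{3}\right) + 12\right) 2 i \sqrt{7} = \left(\left(- \frac{5}{3} + \frac{5}{3} + \frac{2}{3}\right) + 12\right) 2 i \sqrt{7} = \left(\frac{2}{3} + 12\right) 2 i \sqrt{7} = \frac{38 \cdot 2 i \sqrt{7}}{3} = \frac{76 i \sqrt{7}}{3}$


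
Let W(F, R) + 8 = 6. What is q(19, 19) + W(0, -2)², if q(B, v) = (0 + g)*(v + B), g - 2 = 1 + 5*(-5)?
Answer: -832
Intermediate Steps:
g = -22 (g = 2 + (1 + 5*(-5)) = 2 + (1 - 25) = 2 - 24 = -22)
W(F, R) = -2 (W(F, R) = -8 + 6 = -2)
q(B, v) = -22*B - 22*v (q(B, v) = (0 - 22)*(v + B) = -22*(B + v) = -22*B - 22*v)
q(19, 19) + W(0, -2)² = (-22*19 - 22*19) + (-2)² = (-418 - 418) + 4 = -836 + 4 = -832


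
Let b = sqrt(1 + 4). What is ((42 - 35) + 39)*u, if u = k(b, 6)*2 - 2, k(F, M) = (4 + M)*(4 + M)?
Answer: 9108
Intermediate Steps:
b = sqrt(5) ≈ 2.2361
k(F, M) = (4 + M)**2
u = 198 (u = (4 + 6)**2*2 - 2 = 10**2*2 - 2 = 100*2 - 2 = 200 - 2 = 198)
((42 - 35) + 39)*u = ((42 - 35) + 39)*198 = (7 + 39)*198 = 46*198 = 9108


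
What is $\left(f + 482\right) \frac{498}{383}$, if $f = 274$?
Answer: $\frac{376488}{383} \approx 983.0$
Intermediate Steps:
$\left(f + 482\right) \frac{498}{383} = \left(274 + 482\right) \frac{498}{383} = 756 \cdot 498 \cdot \frac{1}{383} = 756 \cdot \frac{498}{383} = \frac{376488}{383}$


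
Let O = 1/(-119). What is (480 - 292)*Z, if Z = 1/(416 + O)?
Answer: 22372/49503 ≈ 0.45193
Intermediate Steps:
O = -1/119 ≈ -0.0084034
Z = 119/49503 (Z = 1/(416 - 1/119) = 1/(49503/119) = 119/49503 ≈ 0.0024039)
(480 - 292)*Z = (480 - 292)*(119/49503) = 188*(119/49503) = 22372/49503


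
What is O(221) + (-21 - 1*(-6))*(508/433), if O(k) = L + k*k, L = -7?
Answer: 21137502/433 ≈ 48816.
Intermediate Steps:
O(k) = -7 + k² (O(k) = -7 + k*k = -7 + k²)
O(221) + (-21 - 1*(-6))*(508/433) = (-7 + 221²) + (-21 - 1*(-6))*(508/433) = (-7 + 48841) + (-21 + 6)*(508*(1/433)) = 48834 - 15*508/433 = 48834 - 7620/433 = 21137502/433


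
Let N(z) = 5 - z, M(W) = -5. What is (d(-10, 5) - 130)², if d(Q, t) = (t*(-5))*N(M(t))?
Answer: 144400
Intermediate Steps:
d(Q, t) = -50*t (d(Q, t) = (t*(-5))*(5 - 1*(-5)) = (-5*t)*(5 + 5) = -5*t*10 = -50*t)
(d(-10, 5) - 130)² = (-50*5 - 130)² = (-250 - 130)² = (-380)² = 144400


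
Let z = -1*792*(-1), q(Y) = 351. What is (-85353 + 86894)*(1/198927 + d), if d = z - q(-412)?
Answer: 5877696136/8649 ≈ 6.7958e+5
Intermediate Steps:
z = 792 (z = -792*(-1) = 792)
d = 441 (d = 792 - 1*351 = 792 - 351 = 441)
(-85353 + 86894)*(1/198927 + d) = (-85353 + 86894)*(1/198927 + 441) = 1541*(1/198927 + 441) = 1541*(87726808/198927) = 5877696136/8649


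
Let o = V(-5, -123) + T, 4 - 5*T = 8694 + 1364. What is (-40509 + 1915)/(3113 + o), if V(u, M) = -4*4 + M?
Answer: -96485/2408 ≈ -40.069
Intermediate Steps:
V(u, M) = -16 + M
T = -10054/5 (T = ⅘ - (8694 + 1364)/5 = ⅘ - ⅕*10058 = ⅘ - 10058/5 = -10054/5 ≈ -2010.8)
o = -10749/5 (o = (-16 - 123) - 10054/5 = -139 - 10054/5 = -10749/5 ≈ -2149.8)
(-40509 + 1915)/(3113 + o) = (-40509 + 1915)/(3113 - 10749/5) = -38594/4816/5 = -38594*5/4816 = -96485/2408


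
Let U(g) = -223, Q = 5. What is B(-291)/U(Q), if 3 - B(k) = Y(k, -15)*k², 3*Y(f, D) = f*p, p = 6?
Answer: -49284345/223 ≈ -2.2101e+5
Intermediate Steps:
Y(f, D) = 2*f (Y(f, D) = (f*6)/3 = (6*f)/3 = 2*f)
B(k) = 3 - 2*k³ (B(k) = 3 - 2*k*k² = 3 - 2*k³)
B(-291)/U(Q) = (3 - 2*(-291)³)/(-223) = (3 - 2*(-24642171))*(-1/223) = (3 + 49284342)*(-1/223) = 49284345*(-1/223) = -49284345/223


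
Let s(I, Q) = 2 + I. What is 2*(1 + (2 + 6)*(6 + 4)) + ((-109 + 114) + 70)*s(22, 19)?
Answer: 1962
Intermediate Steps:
2*(1 + (2 + 6)*(6 + 4)) + ((-109 + 114) + 70)*s(22, 19) = 2*(1 + (2 + 6)*(6 + 4)) + ((-109 + 114) + 70)*(2 + 22) = 2*(1 + 8*10) + (5 + 70)*24 = 2*(1 + 80) + 75*24 = 2*81 + 1800 = 162 + 1800 = 1962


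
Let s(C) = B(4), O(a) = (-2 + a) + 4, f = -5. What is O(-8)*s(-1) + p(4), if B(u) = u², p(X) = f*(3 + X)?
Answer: -131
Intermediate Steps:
O(a) = 2 + a
p(X) = -15 - 5*X (p(X) = -5*(3 + X) = -15 - 5*X)
s(C) = 16 (s(C) = 4² = 16)
O(-8)*s(-1) + p(4) = (2 - 8)*16 + (-15 - 5*4) = -6*16 + (-15 - 20) = -96 - 35 = -131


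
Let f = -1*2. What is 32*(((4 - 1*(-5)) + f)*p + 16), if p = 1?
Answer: 736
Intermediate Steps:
f = -2
32*(((4 - 1*(-5)) + f)*p + 16) = 32*(((4 - 1*(-5)) - 2)*1 + 16) = 32*(((4 + 5) - 2)*1 + 16) = 32*((9 - 2)*1 + 16) = 32*(7*1 + 16) = 32*(7 + 16) = 32*23 = 736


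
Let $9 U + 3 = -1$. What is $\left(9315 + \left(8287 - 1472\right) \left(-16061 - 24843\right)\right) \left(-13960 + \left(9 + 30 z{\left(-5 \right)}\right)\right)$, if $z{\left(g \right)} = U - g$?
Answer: $\frac{11552296135135}{3} \approx 3.8508 \cdot 10^{12}$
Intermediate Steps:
$U = - \frac{4}{9}$ ($U = - \frac{1}{3} + \frac{1}{9} \left(-1\right) = - \frac{1}{3} - \frac{1}{9} = - \frac{4}{9} \approx -0.44444$)
$z{\left(g \right)} = - \frac{4}{9} - g$
$\left(9315 + \left(8287 - 1472\right) \left(-16061 - 24843\right)\right) \left(-13960 + \left(9 + 30 z{\left(-5 \right)}\right)\right) = \left(9315 + \left(8287 - 1472\right) \left(-16061 - 24843\right)\right) \left(-13960 + \left(9 + 30 \left(- \frac{4}{9} - -5\right)\right)\right) = \left(9315 + 6815 \left(-40904\right)\right) \left(-13960 + \left(9 + 30 \left(- \frac{4}{9} + 5\right)\right)\right) = \left(9315 - 278760760\right) \left(-13960 + \left(9 + 30 \cdot \frac{41}{9}\right)\right) = - 278751445 \left(-13960 + \left(9 + \frac{410}{3}\right)\right) = - 278751445 \left(-13960 + \frac{437}{3}\right) = \left(-278751445\right) \left(- \frac{41443}{3}\right) = \frac{11552296135135}{3}$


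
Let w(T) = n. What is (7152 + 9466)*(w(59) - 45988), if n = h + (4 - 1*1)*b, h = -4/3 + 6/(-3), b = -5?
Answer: -2293599742/3 ≈ -7.6453e+8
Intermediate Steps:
h = -10/3 (h = -4*⅓ + 6*(-⅓) = -4/3 - 2 = -10/3 ≈ -3.3333)
n = -55/3 (n = -10/3 + (4 - 1*1)*(-5) = -10/3 + (4 - 1)*(-5) = -10/3 + 3*(-5) = -10/3 - 15 = -55/3 ≈ -18.333)
w(T) = -55/3
(7152 + 9466)*(w(59) - 45988) = (7152 + 9466)*(-55/3 - 45988) = 16618*(-138019/3) = -2293599742/3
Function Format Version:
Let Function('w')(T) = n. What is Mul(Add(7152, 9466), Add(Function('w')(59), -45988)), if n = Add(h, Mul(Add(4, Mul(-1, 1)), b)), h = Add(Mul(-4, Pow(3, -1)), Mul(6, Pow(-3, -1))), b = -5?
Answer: Rational(-2293599742, 3) ≈ -7.6453e+8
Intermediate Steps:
h = Rational(-10, 3) (h = Add(Mul(-4, Rational(1, 3)), Mul(6, Rational(-1, 3))) = Add(Rational(-4, 3), -2) = Rational(-10, 3) ≈ -3.3333)
n = Rational(-55, 3) (n = Add(Rational(-10, 3), Mul(Add(4, Mul(-1, 1)), -5)) = Add(Rational(-10, 3), Mul(Add(4, -1), -5)) = Add(Rational(-10, 3), Mul(3, -5)) = Add(Rational(-10, 3), -15) = Rational(-55, 3) ≈ -18.333)
Function('w')(T) = Rational(-55, 3)
Mul(Add(7152, 9466), Add(Function('w')(59), -45988)) = Mul(Add(7152, 9466), Add(Rational(-55, 3), -45988)) = Mul(16618, Rational(-138019, 3)) = Rational(-2293599742, 3)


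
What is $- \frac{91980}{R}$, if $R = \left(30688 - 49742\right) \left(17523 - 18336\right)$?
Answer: $- \frac{2190}{368831} \approx -0.0059377$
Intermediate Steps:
$R = 15490902$ ($R = \left(-19054\right) \left(-813\right) = 15490902$)
$- \frac{91980}{R} = - \frac{91980}{15490902} = \left(-91980\right) \frac{1}{15490902} = - \frac{2190}{368831}$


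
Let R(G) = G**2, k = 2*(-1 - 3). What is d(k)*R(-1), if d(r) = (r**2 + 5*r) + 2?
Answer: 26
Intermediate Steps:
k = -8 (k = 2*(-4) = -8)
d(r) = 2 + r**2 + 5*r
d(k)*R(-1) = (2 + (-8)**2 + 5*(-8))*(-1)**2 = (2 + 64 - 40)*1 = 26*1 = 26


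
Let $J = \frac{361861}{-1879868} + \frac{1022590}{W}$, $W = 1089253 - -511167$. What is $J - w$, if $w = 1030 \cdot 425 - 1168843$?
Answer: $\frac{109977595543202029}{150428917228} \approx 7.3109 \cdot 10^{5}$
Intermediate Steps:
$W = 1600420$ ($W = 1089253 + 511167 = 1600420$)
$J = \frac{67160231825}{150428917228}$ ($J = \frac{361861}{-1879868} + \frac{1022590}{1600420} = 361861 \left(- \frac{1}{1879868}\right) + 1022590 \cdot \frac{1}{1600420} = - \frac{361861}{1879868} + \frac{102259}{160042} = \frac{67160231825}{150428917228} \approx 0.44646$)
$w = -731093$ ($w = 437750 - 1168843 = -731093$)
$J - w = \frac{67160231825}{150428917228} - -731093 = \frac{67160231825}{150428917228} + 731093 = \frac{109977595543202029}{150428917228}$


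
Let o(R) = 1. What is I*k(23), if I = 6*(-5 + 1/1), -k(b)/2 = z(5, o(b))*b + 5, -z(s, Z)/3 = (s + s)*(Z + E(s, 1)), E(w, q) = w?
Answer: -198480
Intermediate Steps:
z(s, Z) = -6*s*(Z + s) (z(s, Z) = -3*(s + s)*(Z + s) = -3*2*s*(Z + s) = -6*s*(Z + s))
k(b) = -10 + 360*b (k(b) = -2*((-6*5*(1 + 5))*b + 5) = -2*((-6*5*6)*b + 5) = -2*(-180*b + 5) = -2*(5 - 180*b) = -10 + 360*b)
I = -24 (I = 6*(-5 + 1) = 6*(-4) = -24)
I*k(23) = -24*(-10 + 360*23) = -24*(-10 + 8280) = -24*8270 = -198480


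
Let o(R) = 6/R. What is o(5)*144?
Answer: 864/5 ≈ 172.80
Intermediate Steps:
o(5)*144 = (6/5)*144 = 864/5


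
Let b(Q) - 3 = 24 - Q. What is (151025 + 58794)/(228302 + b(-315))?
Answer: 209819/228644 ≈ 0.91767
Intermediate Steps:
b(Q) = 27 - Q (b(Q) = 3 + (24 - Q) = 27 - Q)
(151025 + 58794)/(228302 + b(-315)) = (151025 + 58794)/(228302 + (27 - 1*(-315))) = 209819/(228302 + (27 + 315)) = 209819/(228302 + 342) = 209819/228644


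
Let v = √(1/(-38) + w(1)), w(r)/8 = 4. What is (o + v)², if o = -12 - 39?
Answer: 100053/38 - 459*√570/19 ≈ 2056.2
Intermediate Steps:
w(r) = 32 (w(r) = 8*4 = 32)
o = -51
v = 9*√570/38 (v = √(1/(-38) + 32) = √(-1/38 + 32) = √(1215/38) = 9*√570/38 ≈ 5.6545)
(o + v)² = (-51 + 9*√570/38)²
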